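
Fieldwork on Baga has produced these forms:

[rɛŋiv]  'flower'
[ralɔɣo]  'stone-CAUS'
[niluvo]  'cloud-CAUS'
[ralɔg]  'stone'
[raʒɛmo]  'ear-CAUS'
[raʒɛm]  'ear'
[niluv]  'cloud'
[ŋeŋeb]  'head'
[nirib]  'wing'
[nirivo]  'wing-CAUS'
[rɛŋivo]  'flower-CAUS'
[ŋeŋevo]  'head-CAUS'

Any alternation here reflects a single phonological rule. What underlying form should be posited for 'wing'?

/nirib/

In [nirivo] and [nirib] the final segment of 'wing' alternates: [v] ~ [b].
The stem 'cloud' ([niluvo], [niluv]) shows [v] unchanged in both environments, so [v] cannot be basic with [b] derived in isolation.
So /b/ is underlying, and a rule of intervocalic spirantization — voiced stops become fricatives between vowels — gives [v].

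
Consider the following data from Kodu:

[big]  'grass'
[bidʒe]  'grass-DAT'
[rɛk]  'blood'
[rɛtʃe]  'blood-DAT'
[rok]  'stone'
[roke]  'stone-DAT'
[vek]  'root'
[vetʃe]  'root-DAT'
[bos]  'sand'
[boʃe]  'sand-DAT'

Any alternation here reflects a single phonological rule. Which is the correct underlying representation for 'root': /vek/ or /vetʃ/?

/vetʃ/

The root 'root' surfaces as [vek] and [vetʃe], with a stem-final [k] ~ [tʃ] alternation.
But 'stone' keeps [k] in both environments ([rok], [roke]), so there is no rule changing /k/ to [tʃ] before the DAT suffix.
Therefore /tʃ/ is basic and [k] is derived by depalatalization (palato-alveolar /tʃ/, /dʒ/ and /ʃ/ become [k], [g] and [s] when no front vowel follows).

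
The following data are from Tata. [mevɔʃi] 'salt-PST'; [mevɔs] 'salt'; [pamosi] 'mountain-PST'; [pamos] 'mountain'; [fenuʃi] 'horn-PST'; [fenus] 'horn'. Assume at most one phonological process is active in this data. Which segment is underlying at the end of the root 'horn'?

/ʃ/

The stem for 'horn' ends in [ʃ] in [fenuʃi] but [s] in [fenus].
The stem 'mountain' ([pamosi], [pamos]) shows [s] unchanged in both environments, so [s] cannot be basic with [ʃ] derived before the PST suffix.
Therefore /ʃ/ is basic and [s] is derived by depalatalization (palato-alveolar /ʃ/ becomes [s] when no front vowel follows).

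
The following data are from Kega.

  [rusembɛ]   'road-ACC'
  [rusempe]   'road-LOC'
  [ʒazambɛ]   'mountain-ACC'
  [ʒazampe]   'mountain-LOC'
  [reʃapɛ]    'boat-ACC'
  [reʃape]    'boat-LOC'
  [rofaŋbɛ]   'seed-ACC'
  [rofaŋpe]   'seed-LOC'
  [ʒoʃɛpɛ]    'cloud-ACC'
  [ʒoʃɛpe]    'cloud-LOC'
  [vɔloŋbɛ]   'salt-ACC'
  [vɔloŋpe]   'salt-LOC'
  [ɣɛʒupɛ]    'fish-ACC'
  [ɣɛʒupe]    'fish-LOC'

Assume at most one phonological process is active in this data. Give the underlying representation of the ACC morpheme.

/-bɛ/

The ACC suffix surfaces as [-bɛ] and [-pɛ], depending on the final segment of the stem.
The LOC suffix, which begins with [p], is invariant after every stem; so [p] is not altered by any rule here.
The ACC suffix is therefore /-bɛ/ underlyingly, with post-vocalic devoicing: voiced stops become voiceless after a vowel.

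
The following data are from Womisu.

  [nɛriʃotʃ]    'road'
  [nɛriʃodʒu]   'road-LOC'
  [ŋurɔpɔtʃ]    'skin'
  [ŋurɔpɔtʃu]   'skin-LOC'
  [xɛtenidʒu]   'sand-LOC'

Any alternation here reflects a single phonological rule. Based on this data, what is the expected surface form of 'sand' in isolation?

[xɛtenitʃ]

'road' shows [tʃ] ~ [dʒ] at the end of the stem ([nɛriʃotʃ] vs [nɛriʃodʒu]).
If /tʃ/ were underlying and a rule turned it into [dʒ] before the LOC suffix, 'skin' would also alternate; but it has [tʃ] in both [ŋurɔpɔtʃ] and [ŋurɔpɔtʃu].
The underlying segment must be /dʒ/; voiced obstruents become voiceless word-finally, yielding [tʃ] there.
The one attested form of 'sand', [xɛtenidʒu], shows underlying /xɛtenidʒ/. Applying the same rule word-finally gives [xɛtenitʃ].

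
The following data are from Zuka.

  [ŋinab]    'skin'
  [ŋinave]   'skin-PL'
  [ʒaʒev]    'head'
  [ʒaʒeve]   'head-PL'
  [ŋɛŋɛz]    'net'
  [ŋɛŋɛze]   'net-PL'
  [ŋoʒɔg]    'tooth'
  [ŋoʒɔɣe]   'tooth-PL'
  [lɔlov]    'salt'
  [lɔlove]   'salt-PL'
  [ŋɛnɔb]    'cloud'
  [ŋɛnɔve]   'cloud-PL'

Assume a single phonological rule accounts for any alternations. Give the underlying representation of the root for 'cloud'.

'cloud' shows [b] ~ [v] at the end of the stem ([ŋɛnɔb] vs [ŋɛnɔve]).
Compare 'head', with invariant [v] in [ʒaʒev] and [ʒaʒeve]: an analysis with underlying /v/ and a rule producing [b] in isolation would wrongly predict alternation here too.
Therefore /b/ is basic and [v] is derived by intervocalic spirantization (voiced stops become fricatives between vowels).
Hence 'cloud' is /ŋɛnɔb/ underlyingly.

/ŋɛnɔb/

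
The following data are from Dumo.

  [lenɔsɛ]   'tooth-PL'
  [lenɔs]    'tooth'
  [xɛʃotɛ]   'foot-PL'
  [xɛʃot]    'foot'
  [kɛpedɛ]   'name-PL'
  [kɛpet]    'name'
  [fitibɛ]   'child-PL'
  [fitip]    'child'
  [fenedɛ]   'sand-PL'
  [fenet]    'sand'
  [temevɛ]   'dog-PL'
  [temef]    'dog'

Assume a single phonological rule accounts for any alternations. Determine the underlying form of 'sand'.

The root 'sand' surfaces as [fenedɛ] and [fenet], with a stem-final [d] ~ [t] alternation.
But 'foot' keeps [t] in both environments ([xɛʃotɛ], [xɛʃot]), so there is no rule changing /t/ to [d] before the PL suffix.
Therefore /d/ is basic and [t] is derived by word-final obstruent devoicing (voiced obstruents become voiceless word-finally).
The underlying form of 'sand' is therefore /fened/.

/fened/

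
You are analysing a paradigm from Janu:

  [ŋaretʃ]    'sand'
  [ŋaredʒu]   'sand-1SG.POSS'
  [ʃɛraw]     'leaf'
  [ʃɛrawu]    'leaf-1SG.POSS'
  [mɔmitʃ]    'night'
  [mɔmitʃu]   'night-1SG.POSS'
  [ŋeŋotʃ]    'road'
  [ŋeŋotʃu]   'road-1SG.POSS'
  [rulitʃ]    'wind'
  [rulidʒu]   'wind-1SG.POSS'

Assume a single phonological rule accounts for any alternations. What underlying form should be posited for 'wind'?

The stem for 'wind' ends in [tʃ] in [rulitʃ] but [dʒ] in [rulidʒu].
Compare 'night', with invariant [tʃ] in [mɔmitʃ] and [mɔmitʃu]: an analysis with underlying /tʃ/ and a rule producing [dʒ] before the 1SG.POSS suffix would wrongly predict alternation here too.
So /dʒ/ is underlying, and a rule of word-final obstruent devoicing — voiced obstruents become voiceless word-finally — gives [tʃ].

/rulidʒ/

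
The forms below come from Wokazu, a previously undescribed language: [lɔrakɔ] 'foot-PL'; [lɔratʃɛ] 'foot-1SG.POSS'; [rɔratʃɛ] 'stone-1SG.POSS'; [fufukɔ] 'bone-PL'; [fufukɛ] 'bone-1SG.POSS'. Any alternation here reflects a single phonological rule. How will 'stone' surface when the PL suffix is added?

[rɔrakɔ]

The stem for 'foot' ends in [k] in [lɔrakɔ] but [tʃ] in [lɔratʃɛ].
But 'bone' keeps [k] in both environments ([fufukɔ], [fufukɛ]), so there is no rule changing /k/ to [tʃ] before the 1SG.POSS suffix.
So /tʃ/ is underlying, and a rule of depalatalization — palato-alveolar /tʃ/ becomes [k] when no front vowel follows — gives [k].
The one attested form of 'stone', [rɔratʃɛ], shows underlying /rɔratʃ/. Applying the same rule when no front vowel follows gives [rɔrakɔ].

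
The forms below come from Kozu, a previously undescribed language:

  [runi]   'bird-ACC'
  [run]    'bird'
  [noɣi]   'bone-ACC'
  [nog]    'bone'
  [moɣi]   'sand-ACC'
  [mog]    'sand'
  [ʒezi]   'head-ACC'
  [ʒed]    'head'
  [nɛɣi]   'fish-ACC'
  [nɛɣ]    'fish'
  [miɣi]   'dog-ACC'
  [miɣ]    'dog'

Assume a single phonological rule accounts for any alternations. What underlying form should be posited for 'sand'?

/mog/

'sand' shows [ɣ] ~ [g] at the end of the stem ([moɣi] vs [mog]).
But 'dog' keeps [ɣ] in both environments ([miɣi], [miɣ]), so there is no rule changing /ɣ/ to [g] in isolation.
So /g/ is underlying, and a rule of intervocalic spirantization — voiced stops become fricatives between vowels — gives [ɣ].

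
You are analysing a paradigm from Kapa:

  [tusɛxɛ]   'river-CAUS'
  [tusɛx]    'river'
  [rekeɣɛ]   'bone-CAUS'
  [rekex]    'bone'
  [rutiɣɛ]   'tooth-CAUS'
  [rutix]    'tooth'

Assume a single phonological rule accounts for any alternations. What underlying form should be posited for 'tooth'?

/rutiɣ/

'tooth' shows [ɣ] ~ [x] at the end of the stem ([rutiɣɛ] vs [rutix]).
Compare 'river', with invariant [x] in [tusɛxɛ] and [tusɛx]: an analysis with underlying /x/ and a rule producing [ɣ] before the CAUS suffix would wrongly predict alternation here too.
Therefore /ɣ/ is basic and [x] is derived by word-final obstruent devoicing (voiced obstruents become voiceless word-finally).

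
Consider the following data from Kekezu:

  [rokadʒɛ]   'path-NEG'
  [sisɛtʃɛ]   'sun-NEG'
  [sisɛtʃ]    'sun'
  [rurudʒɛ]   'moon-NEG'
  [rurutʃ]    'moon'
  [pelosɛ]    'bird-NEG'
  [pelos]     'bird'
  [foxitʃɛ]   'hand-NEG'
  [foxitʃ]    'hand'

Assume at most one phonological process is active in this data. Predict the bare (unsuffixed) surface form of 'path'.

'moon' shows [dʒ] ~ [tʃ] at the end of the stem ([rurudʒɛ] vs [rurutʃ]).
But 'hand' keeps [tʃ] in both environments ([foxitʃɛ], [foxitʃ]), so there is no rule changing /tʃ/ to [dʒ] before the NEG suffix.
The alternation reflects word-final obstruent devoicing: voiced obstruents become voiceless word-finally. /dʒ/ is underlying.
The one attested form of 'path', [rokadʒɛ], shows underlying /rokadʒ/. Applying the same rule word-finally gives [rokatʃ].

[rokatʃ]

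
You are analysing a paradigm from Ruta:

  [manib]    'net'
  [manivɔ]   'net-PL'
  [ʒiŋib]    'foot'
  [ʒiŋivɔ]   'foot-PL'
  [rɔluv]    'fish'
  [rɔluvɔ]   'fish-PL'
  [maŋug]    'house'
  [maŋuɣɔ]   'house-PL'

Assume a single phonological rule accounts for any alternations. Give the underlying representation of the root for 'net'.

/manib/

'net' shows [b] ~ [v] at the end of the stem ([manib] vs [manivɔ]).
The stem 'fish' ([rɔluv], [rɔluvɔ]) shows [v] unchanged in both environments, so [v] cannot be basic with [b] derived in isolation.
Therefore /b/ is basic and [v] is derived by intervocalic spirantization (voiced stops become fricatives between vowels).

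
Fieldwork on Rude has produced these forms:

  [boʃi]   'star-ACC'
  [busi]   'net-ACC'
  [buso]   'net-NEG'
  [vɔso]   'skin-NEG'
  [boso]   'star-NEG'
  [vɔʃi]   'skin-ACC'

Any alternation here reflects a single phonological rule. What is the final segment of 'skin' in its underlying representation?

/ʃ/

The stem for 'skin' ends in [s] in [vɔso] but [ʃ] in [vɔʃi].
The stem 'net' ([buso], [busi]) shows [s] unchanged in both environments, so [s] cannot be basic with [ʃ] derived before the ACC suffix.
The alternation reflects depalatalization: palato-alveolar /ʃ/ becomes [s] when no front vowel follows. /ʃ/ is underlying.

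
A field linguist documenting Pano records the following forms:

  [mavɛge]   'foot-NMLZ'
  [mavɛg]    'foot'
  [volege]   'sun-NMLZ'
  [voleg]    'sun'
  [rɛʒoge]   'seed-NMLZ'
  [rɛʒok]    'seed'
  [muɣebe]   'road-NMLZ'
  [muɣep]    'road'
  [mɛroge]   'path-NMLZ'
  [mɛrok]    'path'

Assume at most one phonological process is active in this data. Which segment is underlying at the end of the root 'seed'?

/k/

'seed' shows [g] ~ [k] at the end of the stem ([rɛʒoge] vs [rɛʒok]).
But 'foot' keeps [g] in both environments ([mavɛge], [mavɛg]), so there is no rule changing /g/ to [k] in isolation.
The underlying segment must be /k/; voiceless stops become voiced between vowels, yielding [g] there.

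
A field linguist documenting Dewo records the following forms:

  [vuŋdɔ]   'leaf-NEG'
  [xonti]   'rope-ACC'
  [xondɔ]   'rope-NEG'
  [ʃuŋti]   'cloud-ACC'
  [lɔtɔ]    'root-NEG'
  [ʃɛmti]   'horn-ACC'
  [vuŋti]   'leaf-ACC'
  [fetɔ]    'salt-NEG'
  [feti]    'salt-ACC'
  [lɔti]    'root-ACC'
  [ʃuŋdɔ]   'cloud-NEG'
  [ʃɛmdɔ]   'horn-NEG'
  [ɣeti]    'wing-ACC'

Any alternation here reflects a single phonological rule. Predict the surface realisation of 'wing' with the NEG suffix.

The NEG morpheme has two allomorphs, [-dɔ] and [-tɔ].
By contrast the ACC suffix keeps its initial [t] throughout — that segment must be underlying.
The NEG suffix is therefore /-dɔ/ underlyingly, with post-vocalic devoicing: voiced stops become voiceless after a vowel.
After 'wing', which ends in a vowel, the suffix surfaces as [-tɔ], giving [ɣetɔ].

[ɣetɔ]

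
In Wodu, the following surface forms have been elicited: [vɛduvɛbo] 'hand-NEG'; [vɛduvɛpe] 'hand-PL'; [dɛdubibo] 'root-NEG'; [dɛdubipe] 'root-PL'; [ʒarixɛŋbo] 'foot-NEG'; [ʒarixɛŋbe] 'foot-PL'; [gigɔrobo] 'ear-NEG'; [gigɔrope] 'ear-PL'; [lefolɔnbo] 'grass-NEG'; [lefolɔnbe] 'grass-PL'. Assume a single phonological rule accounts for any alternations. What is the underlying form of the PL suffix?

/-pe/

The PL suffix surfaces as [-be] and [-pe], depending on the final segment of the stem.
The NEG suffix, which begins with [b], is invariant after every stem; so [b] is not altered by any rule here.
The PL suffix is therefore /-pe/ underlyingly, with post-nasal voicing: voiceless stops become voiced after a nasal.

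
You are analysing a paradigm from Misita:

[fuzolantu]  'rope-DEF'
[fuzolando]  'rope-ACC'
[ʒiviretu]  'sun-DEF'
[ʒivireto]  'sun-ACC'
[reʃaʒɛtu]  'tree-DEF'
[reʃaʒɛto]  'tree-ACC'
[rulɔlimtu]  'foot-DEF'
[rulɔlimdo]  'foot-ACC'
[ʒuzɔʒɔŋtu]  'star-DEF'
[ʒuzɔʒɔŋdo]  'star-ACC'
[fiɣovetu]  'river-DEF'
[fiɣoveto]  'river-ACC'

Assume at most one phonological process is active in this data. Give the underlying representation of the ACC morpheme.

/-do/

The ACC suffix surfaces as [-do] and [-to], depending on the final segment of the stem.
The DEF suffix, which begins with [t], is invariant after every stem; so [t] is not altered by any rule here.
The ACC suffix is therefore /-do/ underlyingly, with post-vocalic devoicing: voiced stops become voiceless after a vowel.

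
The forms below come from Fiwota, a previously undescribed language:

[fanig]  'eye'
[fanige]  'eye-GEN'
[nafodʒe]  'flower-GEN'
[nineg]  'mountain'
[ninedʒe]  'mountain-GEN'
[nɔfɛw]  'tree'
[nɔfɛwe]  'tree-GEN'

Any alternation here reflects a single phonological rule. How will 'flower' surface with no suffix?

In [nineg] and [ninedʒe] the final segment of 'mountain' alternates: [g] ~ [dʒ].
Compare 'eye', with invariant [g] in [fanig] and [fanige]: an analysis with underlying /g/ and a rule producing [dʒ] before the GEN suffix would wrongly predict alternation here too.
So /dʒ/ is underlying, and a rule of depalatalization — palato-alveolar /dʒ/ becomes [g] when no front vowel follows — gives [g].
The one attested form of 'flower', [nafodʒe], shows underlying /nafodʒ/. Applying the same rule when no front vowel follows gives [nafog].

[nafog]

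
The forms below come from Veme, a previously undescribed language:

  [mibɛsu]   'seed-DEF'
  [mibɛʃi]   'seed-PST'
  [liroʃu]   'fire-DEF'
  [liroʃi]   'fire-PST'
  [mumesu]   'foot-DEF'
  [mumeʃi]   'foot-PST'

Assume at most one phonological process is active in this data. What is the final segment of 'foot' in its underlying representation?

The root 'foot' surfaces as [mumesu] and [mumeʃi], with a stem-final [s] ~ [ʃ] alternation.
The stem 'fire' ([liroʃu], [liroʃi]) shows [ʃ] unchanged in both environments, so [ʃ] cannot be basic with [s] derived before the DEF suffix.
The alternation reflects palatalization before a front vowel: /s/ becomes palato-alveolar [ʃ] before a front vowel. /s/ is underlying.

/s/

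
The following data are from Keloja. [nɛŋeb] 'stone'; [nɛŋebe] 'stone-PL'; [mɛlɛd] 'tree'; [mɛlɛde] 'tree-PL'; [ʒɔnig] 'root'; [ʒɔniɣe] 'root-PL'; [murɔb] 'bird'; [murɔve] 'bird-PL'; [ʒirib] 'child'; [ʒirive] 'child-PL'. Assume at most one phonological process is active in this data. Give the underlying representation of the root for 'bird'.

The root 'bird' surfaces as [murɔb] and [murɔve], with a stem-final [b] ~ [v] alternation.
But 'stone' keeps [b] in both environments ([nɛŋeb], [nɛŋebe]), so there is no rule changing /b/ to [v] before the PL suffix.
The underlying segment must be /v/; voiced fricatives become stops word-finally, yielding [b] there.

/murɔv/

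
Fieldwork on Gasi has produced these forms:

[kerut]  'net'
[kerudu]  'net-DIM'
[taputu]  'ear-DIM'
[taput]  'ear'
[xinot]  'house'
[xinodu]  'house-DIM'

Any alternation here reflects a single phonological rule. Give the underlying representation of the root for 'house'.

The stem for 'house' ends in [d] in [xinodu] but [t] in [xinot].
If /t/ were underlying and a rule turned it into [d] before the DIM suffix, 'ear' would also alternate; but it has [t] in both [taputu] and [taput].
The alternation reflects word-final obstruent devoicing: voiced obstruents become voiceless word-finally. /d/ is underlying.
Hence 'house' is /xinod/ underlyingly.

/xinod/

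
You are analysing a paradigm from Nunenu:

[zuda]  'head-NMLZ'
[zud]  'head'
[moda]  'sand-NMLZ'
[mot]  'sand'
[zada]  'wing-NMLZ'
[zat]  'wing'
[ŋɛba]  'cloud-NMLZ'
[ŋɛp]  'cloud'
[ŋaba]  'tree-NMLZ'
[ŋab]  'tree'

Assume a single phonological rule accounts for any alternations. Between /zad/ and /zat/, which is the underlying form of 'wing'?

/zat/

The stem for 'wing' ends in [d] in [zada] but [t] in [zat].
But 'head' keeps [d] in both environments ([zuda], [zud]), so there is no rule changing /d/ to [t] in isolation.
Therefore /t/ is basic and [d] is derived by intervocalic voicing (voiceless stops become voiced between vowels).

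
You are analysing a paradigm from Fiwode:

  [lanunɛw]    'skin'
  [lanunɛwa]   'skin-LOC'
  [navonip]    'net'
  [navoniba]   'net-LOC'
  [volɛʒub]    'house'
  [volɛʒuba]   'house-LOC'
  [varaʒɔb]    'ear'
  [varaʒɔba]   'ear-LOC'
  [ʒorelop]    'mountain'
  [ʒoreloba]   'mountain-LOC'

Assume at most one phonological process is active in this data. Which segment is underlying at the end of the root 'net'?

In [navonip] and [navoniba] the final segment of 'net' alternates: [p] ~ [b].
If /b/ were underlying and a rule turned it into [p] in isolation, 'ear' would also alternate; but it has [b] in both [varaʒɔb] and [varaʒɔba].
So /p/ is underlying, and a rule of intervocalic voicing — voiceless stops become voiced between vowels — gives [b].

/p/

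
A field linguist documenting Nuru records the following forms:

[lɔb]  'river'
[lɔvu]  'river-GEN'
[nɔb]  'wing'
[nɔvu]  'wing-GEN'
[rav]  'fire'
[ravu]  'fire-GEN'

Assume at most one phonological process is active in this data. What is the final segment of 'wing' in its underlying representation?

/b/

In [nɔb] and [nɔvu] the final segment of 'wing' alternates: [b] ~ [v].
Compare 'fire', with invariant [v] in [rav] and [ravu]: an analysis with underlying /v/ and a rule producing [b] in isolation would wrongly predict alternation here too.
The alternation reflects intervocalic spirantization: voiced stops become fricatives between vowels. /b/ is underlying.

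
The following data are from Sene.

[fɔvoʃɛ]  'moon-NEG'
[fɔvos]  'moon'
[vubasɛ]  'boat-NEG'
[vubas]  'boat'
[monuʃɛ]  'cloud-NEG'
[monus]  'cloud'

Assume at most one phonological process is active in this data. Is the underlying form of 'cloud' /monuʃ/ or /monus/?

/monuʃ/

In [monuʃɛ] and [monus] the final segment of 'cloud' alternates: [ʃ] ~ [s].
If /s/ were underlying and a rule turned it into [ʃ] before the NEG suffix, 'boat' would also alternate; but it has [s] in both [vubasɛ] and [vubas].
So /ʃ/ is underlying, and a rule of depalatalization — palato-alveolar /ʃ/ becomes [s] when no front vowel follows — gives [s].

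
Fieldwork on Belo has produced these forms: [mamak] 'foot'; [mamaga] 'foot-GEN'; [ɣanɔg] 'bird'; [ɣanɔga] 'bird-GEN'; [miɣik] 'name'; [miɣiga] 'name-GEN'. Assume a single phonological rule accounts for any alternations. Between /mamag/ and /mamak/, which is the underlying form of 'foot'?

In [mamak] and [mamaga] the final segment of 'foot' alternates: [k] ~ [g].
Compare 'bird', with invariant [g] in [ɣanɔg] and [ɣanɔga]: an analysis with underlying /g/ and a rule producing [k] in isolation would wrongly predict alternation here too.
The alternation reflects intervocalic voicing: voiceless stops become voiced between vowels. /k/ is underlying.

/mamak/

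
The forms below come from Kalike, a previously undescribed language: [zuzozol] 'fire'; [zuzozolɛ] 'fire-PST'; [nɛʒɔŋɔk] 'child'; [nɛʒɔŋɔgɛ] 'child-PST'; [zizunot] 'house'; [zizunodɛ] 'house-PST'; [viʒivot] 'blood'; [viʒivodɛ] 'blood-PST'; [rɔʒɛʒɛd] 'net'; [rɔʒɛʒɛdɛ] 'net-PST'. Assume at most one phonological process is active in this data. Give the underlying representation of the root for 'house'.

The stem for 'house' ends in [t] in [zizunot] but [d] in [zizunodɛ].
But 'net' keeps [d] in both environments ([rɔʒɛʒɛd], [rɔʒɛʒɛdɛ]), so there is no rule changing /d/ to [t] in isolation.
Therefore /t/ is basic and [d] is derived by intervocalic voicing (voiceless stops become voiced between vowels).

/zizunot/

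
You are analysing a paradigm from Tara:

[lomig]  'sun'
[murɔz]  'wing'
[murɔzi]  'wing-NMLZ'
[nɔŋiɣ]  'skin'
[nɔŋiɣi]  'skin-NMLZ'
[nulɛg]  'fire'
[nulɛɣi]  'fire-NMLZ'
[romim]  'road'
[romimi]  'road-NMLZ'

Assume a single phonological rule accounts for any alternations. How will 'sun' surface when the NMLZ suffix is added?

[lomiɣi]

In [nulɛg] and [nulɛɣi] the final segment of 'fire' alternates: [g] ~ [ɣ].
The stem 'skin' ([nɔŋiɣ], [nɔŋiɣi]) shows [ɣ] unchanged in both environments, so [ɣ] cannot be basic with [g] derived in isolation.
The alternation reflects intervocalic spirantization: voiced stops become fricatives between vowels. /g/ is underlying.
The one attested form of 'sun', [lomig], shows underlying /lomig/. Applying the same rule between vowels gives [lomiɣi].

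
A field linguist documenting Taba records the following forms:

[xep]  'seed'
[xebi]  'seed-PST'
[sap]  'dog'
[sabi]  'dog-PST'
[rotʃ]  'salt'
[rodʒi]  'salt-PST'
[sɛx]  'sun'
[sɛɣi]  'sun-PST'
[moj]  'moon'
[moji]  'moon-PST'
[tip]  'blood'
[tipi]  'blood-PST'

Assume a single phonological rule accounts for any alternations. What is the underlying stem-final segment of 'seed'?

/b/

'seed' shows [p] ~ [b] at the end of the stem ([xep] vs [xebi]).
The stem 'blood' ([tip], [tipi]) shows [p] unchanged in both environments, so [p] cannot be basic with [b] derived before the PST suffix.
The underlying segment must be /b/; voiced obstruents become voiceless word-finally, yielding [p] there.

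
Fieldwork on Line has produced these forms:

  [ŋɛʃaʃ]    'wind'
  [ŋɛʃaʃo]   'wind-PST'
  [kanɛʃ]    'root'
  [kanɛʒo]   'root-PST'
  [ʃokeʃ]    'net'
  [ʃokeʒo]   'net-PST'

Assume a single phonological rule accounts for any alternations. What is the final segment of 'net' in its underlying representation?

In [ʃokeʃ] and [ʃokeʒo] the final segment of 'net' alternates: [ʃ] ~ [ʒ].
The stem 'wind' ([ŋɛʃaʃ], [ŋɛʃaʃo]) shows [ʃ] unchanged in both environments, so [ʃ] cannot be basic with [ʒ] derived before the PST suffix.
Therefore /ʒ/ is basic and [ʃ] is derived by word-final obstruent devoicing (voiced obstruents become voiceless word-finally).

/ʒ/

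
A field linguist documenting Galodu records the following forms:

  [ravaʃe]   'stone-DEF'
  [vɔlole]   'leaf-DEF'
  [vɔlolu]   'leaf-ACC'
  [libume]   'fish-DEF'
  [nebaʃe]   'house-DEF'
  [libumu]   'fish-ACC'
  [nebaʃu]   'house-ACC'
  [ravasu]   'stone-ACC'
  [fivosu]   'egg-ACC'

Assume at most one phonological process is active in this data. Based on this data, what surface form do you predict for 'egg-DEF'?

'stone' shows [s] ~ [ʃ] at the end of the stem ([ravasu] vs [ravaʃe]).
The stem 'house' ([nebaʃu], [nebaʃe]) shows [ʃ] unchanged in both environments, so [ʃ] cannot be basic with [s] derived before the ACC suffix.
The alternation reflects palatalization before a front vowel: /s/ becomes palato-alveolar [ʃ] before a front vowel. /s/ is underlying.
The one attested form of 'egg', [fivosu], shows underlying /fivos/. Applying the same rule before a front vowel gives [fivoʃe].

[fivoʃe]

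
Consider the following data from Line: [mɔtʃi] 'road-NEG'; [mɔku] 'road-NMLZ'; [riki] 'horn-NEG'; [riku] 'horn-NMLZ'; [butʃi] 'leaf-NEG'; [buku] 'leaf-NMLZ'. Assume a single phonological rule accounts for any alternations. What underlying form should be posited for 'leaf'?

/butʃ/

The stem for 'leaf' ends in [tʃ] in [butʃi] but [k] in [buku].
The stem 'horn' ([riki], [riku]) shows [k] unchanged in both environments, so [k] cannot be basic with [tʃ] derived before the NEG suffix.
Therefore /tʃ/ is basic and [k] is derived by depalatalization (palato-alveolar /tʃ/ becomes [k] when no front vowel follows).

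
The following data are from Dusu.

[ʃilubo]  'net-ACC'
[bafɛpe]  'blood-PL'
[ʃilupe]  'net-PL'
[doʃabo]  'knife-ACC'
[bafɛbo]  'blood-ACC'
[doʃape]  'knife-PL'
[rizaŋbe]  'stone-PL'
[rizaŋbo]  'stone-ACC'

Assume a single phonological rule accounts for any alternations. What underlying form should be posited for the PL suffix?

The PL morpheme has two allomorphs, [-be] and [-pe].
The ACC suffix, which begins with [b], is invariant after every stem; so [b] is not altered by any rule here.
So the underlying form is /-pe/, and voiceless stops become voiced after a nasal.

/-pe/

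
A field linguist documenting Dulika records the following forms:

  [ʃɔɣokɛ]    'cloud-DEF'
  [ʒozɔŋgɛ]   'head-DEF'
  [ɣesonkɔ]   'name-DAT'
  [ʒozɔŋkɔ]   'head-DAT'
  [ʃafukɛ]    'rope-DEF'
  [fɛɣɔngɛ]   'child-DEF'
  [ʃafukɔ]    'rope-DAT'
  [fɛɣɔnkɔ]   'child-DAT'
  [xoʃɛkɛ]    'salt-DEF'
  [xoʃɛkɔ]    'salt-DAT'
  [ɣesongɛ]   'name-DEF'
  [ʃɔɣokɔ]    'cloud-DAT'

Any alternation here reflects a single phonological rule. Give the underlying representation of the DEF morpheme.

/-gɛ/

The DEF morpheme has two allomorphs, [-gɛ] and [-kɛ].
The DAT suffix, which begins with [k], is invariant after every stem; so [k] is not altered by any rule here.
The DEF suffix is therefore /-gɛ/ underlyingly, with post-vocalic devoicing: voiced stops become voiceless after a vowel.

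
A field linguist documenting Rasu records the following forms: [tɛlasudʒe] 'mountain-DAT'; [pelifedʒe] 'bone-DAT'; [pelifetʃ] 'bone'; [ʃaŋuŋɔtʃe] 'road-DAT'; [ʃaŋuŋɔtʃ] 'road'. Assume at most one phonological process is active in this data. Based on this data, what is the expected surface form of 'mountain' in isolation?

The stem for 'bone' ends in [dʒ] in [pelifedʒe] but [tʃ] in [pelifetʃ].
But 'road' keeps [tʃ] in both environments ([ʃaŋuŋɔtʃe], [ʃaŋuŋɔtʃ]), so there is no rule changing /tʃ/ to [dʒ] before the DAT suffix.
The underlying segment must be /dʒ/; voiced obstruents become voiceless word-finally, yielding [tʃ] there.
From [tɛlasudʒe] the stem 'mountain' is /tɛlasudʒ/; word-finally this yields [tɛlasutʃ].

[tɛlasutʃ]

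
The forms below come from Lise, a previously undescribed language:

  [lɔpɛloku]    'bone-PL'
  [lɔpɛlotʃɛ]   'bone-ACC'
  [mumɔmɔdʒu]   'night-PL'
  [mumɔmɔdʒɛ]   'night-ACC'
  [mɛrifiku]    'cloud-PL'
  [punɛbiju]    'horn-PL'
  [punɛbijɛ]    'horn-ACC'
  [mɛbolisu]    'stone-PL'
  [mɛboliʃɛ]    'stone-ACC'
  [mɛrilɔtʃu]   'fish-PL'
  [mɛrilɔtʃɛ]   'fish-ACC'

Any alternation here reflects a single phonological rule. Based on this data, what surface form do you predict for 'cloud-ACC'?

[mɛrifitʃɛ]

In [lɔpɛloku] and [lɔpɛlotʃɛ] the final segment of 'bone' alternates: [k] ~ [tʃ].
If /tʃ/ were underlying and a rule turned it into [k] before the PL suffix, 'fish' would also alternate; but it has [tʃ] in both [mɛrilɔtʃu] and [mɛrilɔtʃɛ].
The underlying segment must be /k/; /k/ and /s/ become palato-alveolar [tʃ] and [ʃ] before a front vowel, yielding [tʃ] there.
The one attested form of 'cloud', [mɛrifiku], shows underlying /mɛrifik/. Applying the same rule before a front vowel gives [mɛrifitʃɛ].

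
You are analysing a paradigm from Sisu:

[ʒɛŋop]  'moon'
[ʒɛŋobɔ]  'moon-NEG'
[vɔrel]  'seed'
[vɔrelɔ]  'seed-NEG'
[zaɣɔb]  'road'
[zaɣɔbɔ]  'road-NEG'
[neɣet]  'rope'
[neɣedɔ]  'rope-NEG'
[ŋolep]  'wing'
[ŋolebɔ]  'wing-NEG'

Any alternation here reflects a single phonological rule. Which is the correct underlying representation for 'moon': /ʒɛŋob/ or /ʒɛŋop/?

/ʒɛŋop/

In [ʒɛŋop] and [ʒɛŋobɔ] the final segment of 'moon' alternates: [p] ~ [b].
If /b/ were underlying and a rule turned it into [p] in isolation, 'road' would also alternate; but it has [b] in both [zaɣɔb] and [zaɣɔbɔ].
The alternation reflects intervocalic voicing: voiceless stops become voiced between vowels. /p/ is underlying.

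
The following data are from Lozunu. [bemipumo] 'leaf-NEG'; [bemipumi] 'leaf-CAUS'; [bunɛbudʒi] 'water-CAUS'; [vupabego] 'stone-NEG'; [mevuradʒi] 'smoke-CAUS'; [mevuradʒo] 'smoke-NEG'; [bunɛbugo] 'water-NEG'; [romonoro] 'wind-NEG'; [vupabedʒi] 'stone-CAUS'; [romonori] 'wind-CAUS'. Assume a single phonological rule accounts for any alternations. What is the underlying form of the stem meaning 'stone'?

The root 'stone' surfaces as [vupabego] and [vupabedʒi], with a stem-final [g] ~ [dʒ] alternation.
But 'smoke' keeps [dʒ] in both environments ([mevuradʒo], [mevuradʒi]), so there is no rule changing /dʒ/ to [g] before the NEG suffix.
The alternation reflects palatalization before a front vowel: /g/ becomes palato-alveolar [dʒ] before a front vowel. /g/ is underlying.

/vupabeg/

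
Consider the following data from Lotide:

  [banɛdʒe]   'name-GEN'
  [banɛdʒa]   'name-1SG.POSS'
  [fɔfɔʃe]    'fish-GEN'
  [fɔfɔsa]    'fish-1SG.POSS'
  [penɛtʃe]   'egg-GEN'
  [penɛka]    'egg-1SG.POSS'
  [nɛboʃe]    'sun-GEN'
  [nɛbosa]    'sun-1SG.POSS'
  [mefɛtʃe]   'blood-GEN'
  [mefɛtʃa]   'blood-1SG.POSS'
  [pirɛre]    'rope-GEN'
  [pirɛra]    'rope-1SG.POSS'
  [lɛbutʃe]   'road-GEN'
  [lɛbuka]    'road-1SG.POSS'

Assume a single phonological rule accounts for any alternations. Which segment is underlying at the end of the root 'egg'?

The root 'egg' surfaces as [penɛtʃe] and [penɛka], with a stem-final [tʃ] ~ [k] alternation.
But 'blood' keeps [tʃ] in both environments ([mefɛtʃe], [mefɛtʃa]), so there is no rule changing /tʃ/ to [k] before the 1SG.POSS suffix.
So /k/ is underlying, and a rule of palatalization before a front vowel — /k/ and /s/ become palato-alveolar [tʃ] and [ʃ] before a front vowel — gives [tʃ].

/k/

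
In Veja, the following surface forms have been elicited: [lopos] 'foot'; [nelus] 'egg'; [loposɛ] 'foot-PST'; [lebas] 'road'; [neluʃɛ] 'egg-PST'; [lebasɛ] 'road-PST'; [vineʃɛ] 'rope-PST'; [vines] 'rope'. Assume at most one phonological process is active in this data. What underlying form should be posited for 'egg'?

/neluʃ/

The root 'egg' surfaces as [nelus] and [neluʃɛ], with a stem-final [s] ~ [ʃ] alternation.
The stem 'road' ([lebas], [lebasɛ]) shows [s] unchanged in both environments, so [s] cannot be basic with [ʃ] derived before the PST suffix.
The alternation reflects depalatalization: palato-alveolar /ʃ/ becomes [s] when no front vowel follows. /ʃ/ is underlying.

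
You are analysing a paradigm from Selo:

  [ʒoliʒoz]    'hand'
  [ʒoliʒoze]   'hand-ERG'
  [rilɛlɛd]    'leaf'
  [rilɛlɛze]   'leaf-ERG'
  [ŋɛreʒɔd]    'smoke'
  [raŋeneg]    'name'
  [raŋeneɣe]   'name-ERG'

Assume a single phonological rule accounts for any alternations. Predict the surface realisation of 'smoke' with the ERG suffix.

[ŋɛreʒɔze]

The root 'leaf' surfaces as [rilɛlɛd] and [rilɛlɛze], with a stem-final [d] ~ [z] alternation.
Compare 'hand', with invariant [z] in [ʒoliʒoz] and [ʒoliʒoze]: an analysis with underlying /z/ and a rule producing [d] in isolation would wrongly predict alternation here too.
The underlying segment must be /d/; voiced stops become fricatives between vowels, yielding [z] there.
The one attested form of 'smoke', [ŋɛreʒɔd], shows underlying /ŋɛreʒɔd/. Applying the same rule between vowels gives [ŋɛreʒɔze].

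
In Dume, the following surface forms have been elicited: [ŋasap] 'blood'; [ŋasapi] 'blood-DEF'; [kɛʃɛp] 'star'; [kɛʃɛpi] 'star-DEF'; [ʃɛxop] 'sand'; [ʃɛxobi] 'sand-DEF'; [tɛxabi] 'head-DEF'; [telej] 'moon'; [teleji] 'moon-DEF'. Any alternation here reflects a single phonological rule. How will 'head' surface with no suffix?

[tɛxap]

'sand' shows [p] ~ [b] at the end of the stem ([ʃɛxop] vs [ʃɛxobi]).
If /p/ were underlying and a rule turned it into [b] before the DEF suffix, 'blood' would also alternate; but it has [p] in both [ŋasap] and [ŋasapi].
So /b/ is underlying, and a rule of word-final obstruent devoicing — voiced obstruents become voiceless word-finally — gives [p].
From [tɛxabi] the stem 'head' is /tɛxab/; word-finally this yields [tɛxap].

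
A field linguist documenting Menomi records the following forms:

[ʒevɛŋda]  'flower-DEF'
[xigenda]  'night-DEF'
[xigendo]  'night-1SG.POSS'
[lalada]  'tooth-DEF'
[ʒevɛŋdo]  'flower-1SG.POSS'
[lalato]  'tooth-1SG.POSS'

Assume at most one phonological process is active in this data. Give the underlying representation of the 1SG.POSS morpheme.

/-to/

The 1SG.POSS suffix surfaces as [-do] and [-to], depending on the final segment of the stem.
By contrast the DEF suffix keeps its initial [d] throughout — that segment must be underlying.
The 1SG.POSS suffix is therefore /-to/ underlyingly, with post-nasal voicing: voiceless stops become voiced after a nasal.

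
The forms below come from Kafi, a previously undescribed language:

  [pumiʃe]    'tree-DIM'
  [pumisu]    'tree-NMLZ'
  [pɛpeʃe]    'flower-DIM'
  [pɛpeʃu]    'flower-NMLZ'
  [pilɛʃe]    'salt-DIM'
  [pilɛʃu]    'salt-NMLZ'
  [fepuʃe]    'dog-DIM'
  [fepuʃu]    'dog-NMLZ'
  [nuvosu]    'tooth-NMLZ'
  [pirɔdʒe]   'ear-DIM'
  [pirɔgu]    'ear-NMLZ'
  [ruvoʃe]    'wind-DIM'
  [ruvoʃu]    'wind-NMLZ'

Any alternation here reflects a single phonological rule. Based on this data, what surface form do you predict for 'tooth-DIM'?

The stem for 'tree' ends in [ʃ] in [pumiʃe] but [s] in [pumisu].
But 'wind' keeps [ʃ] in both environments ([ruvoʃe], [ruvoʃu]), so there is no rule changing /ʃ/ to [s] before the NMLZ suffix.
The underlying segment must be /s/; /g/ and /s/ become palato-alveolar [dʒ] and [ʃ] before a front vowel, yielding [ʃ] there.
From [nuvosu] the stem 'tooth' is /nuvos/; before a front vowel this yields [nuvoʃe].

[nuvoʃe]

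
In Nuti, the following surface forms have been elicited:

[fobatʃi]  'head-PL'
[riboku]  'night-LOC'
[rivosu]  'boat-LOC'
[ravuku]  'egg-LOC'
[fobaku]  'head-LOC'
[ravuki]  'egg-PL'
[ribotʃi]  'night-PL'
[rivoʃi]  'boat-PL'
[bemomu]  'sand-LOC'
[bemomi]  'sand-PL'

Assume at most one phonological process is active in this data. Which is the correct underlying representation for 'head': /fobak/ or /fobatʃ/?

'head' shows [tʃ] ~ [k] at the end of the stem ([fobatʃi] vs [fobaku]).
If /k/ were underlying and a rule turned it into [tʃ] before the PL suffix, 'egg' would also alternate; but it has [k] in both [ravuki] and [ravuku].
Therefore /tʃ/ is basic and [k] is derived by depalatalization (palato-alveolar /tʃ/ and /ʃ/ become [k] and [s] when no front vowel follows).

/fobatʃ/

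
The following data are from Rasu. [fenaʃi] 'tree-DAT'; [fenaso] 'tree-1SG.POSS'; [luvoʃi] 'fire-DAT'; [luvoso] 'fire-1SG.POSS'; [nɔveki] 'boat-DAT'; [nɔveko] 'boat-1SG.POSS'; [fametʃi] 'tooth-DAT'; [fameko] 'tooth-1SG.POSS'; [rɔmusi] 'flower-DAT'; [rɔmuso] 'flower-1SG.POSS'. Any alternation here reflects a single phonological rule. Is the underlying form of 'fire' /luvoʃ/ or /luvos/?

/luvoʃ/

The root 'fire' surfaces as [luvoʃi] and [luvoso], with a stem-final [ʃ] ~ [s] alternation.
If /s/ were underlying and a rule turned it into [ʃ] before the DAT suffix, 'flower' would also alternate; but it has [s] in both [rɔmusi] and [rɔmuso].
So /ʃ/ is underlying, and a rule of depalatalization — palato-alveolar /tʃ/ and /ʃ/ become [k] and [s] when no front vowel follows — gives [s].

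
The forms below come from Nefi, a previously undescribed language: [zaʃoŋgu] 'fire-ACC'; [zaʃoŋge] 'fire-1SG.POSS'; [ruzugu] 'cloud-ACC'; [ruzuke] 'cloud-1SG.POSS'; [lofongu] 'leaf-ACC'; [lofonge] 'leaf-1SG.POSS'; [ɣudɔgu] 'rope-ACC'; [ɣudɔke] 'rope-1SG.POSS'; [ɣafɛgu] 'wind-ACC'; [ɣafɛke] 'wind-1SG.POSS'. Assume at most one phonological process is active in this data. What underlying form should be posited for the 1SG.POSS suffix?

The 1SG.POSS suffix surfaces as [-ge] and [-ke], depending on the final segment of the stem.
The ACC suffix, which begins with [g], is invariant after every stem; so [g] is not altered by any rule here.
So the underlying form is /-ke/, and voiceless stops become voiced after a nasal.

/-ke/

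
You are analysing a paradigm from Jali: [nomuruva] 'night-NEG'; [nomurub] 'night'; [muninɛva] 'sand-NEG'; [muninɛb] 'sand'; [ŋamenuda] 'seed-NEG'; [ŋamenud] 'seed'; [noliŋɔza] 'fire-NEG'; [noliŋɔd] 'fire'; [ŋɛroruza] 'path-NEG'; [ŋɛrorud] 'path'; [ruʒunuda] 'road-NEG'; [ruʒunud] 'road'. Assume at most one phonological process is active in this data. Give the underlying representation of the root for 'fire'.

The stem for 'fire' ends in [z] in [noliŋɔza] but [d] in [noliŋɔd].
The stem 'seed' ([ŋamenuda], [ŋamenud]) shows [d] unchanged in both environments, so [d] cannot be basic with [z] derived before the NEG suffix.
The underlying segment must be /z/; voiced fricatives become stops word-finally, yielding [d] there.
So 'fire' = /noliŋɔz/.

/noliŋɔz/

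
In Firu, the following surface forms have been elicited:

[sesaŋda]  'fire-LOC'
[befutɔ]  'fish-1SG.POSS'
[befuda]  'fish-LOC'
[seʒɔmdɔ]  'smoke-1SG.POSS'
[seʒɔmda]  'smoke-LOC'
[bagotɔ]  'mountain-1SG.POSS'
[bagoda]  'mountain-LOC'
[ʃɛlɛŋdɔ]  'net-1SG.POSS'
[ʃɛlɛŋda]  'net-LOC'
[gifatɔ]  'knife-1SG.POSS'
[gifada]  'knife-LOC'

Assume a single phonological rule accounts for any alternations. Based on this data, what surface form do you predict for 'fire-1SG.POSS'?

[sesaŋdɔ]

The 1SG.POSS morpheme has two allomorphs, [-dɔ] and [-tɔ].
By contrast the LOC suffix keeps its initial [d] throughout — that segment must be underlying.
So the underlying form is /-tɔ/, and voiceless stops become voiced after a nasal.
After 'fire', which ends in a nasal, the suffix surfaces as [-dɔ], giving [sesaŋdɔ].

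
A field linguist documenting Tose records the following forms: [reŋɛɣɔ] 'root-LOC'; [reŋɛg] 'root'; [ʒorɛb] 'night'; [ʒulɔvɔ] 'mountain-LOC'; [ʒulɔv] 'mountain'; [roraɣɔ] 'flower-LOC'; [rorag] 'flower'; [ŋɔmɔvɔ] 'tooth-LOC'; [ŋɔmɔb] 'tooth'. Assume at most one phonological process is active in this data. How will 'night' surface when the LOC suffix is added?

The stem for 'tooth' ends in [v] in [ŋɔmɔvɔ] but [b] in [ŋɔmɔb].
But 'mountain' keeps [v] in both environments ([ʒulɔvɔ], [ʒulɔv]), so there is no rule changing /v/ to [b] in isolation.
Therefore /b/ is basic and [v] is derived by intervocalic spirantization (voiced stops become fricatives between vowels).
From [ʒorɛb] the stem 'night' is /ʒorɛb/; between vowels this yields [ʒorɛvɔ].

[ʒorɛvɔ]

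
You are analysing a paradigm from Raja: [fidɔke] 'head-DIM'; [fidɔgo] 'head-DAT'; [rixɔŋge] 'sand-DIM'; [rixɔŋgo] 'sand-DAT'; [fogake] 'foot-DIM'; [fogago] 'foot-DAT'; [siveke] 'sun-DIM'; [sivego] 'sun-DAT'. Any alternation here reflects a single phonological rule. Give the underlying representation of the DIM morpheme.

The DIM morpheme has two allomorphs, [-ge] and [-ke].
By contrast the DAT suffix keeps its initial [g] throughout — that segment must be underlying.
The DIM suffix is therefore /-ke/ underlyingly, with post-nasal voicing: voiceless stops become voiced after a nasal.

/-ke/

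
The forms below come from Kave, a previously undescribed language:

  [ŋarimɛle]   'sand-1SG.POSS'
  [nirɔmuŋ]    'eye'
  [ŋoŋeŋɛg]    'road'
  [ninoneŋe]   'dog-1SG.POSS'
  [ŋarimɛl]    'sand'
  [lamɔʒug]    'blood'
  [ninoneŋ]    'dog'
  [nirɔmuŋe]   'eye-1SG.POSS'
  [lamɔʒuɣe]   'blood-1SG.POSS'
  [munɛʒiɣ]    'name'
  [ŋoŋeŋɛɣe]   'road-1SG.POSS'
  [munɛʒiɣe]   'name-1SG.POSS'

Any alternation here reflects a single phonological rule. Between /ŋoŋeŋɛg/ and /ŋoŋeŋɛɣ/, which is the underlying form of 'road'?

/ŋoŋeŋɛg/

The stem for 'road' ends in [ɣ] in [ŋoŋeŋɛɣe] but [g] in [ŋoŋeŋɛg].
If /ɣ/ were underlying and a rule turned it into [g] in isolation, 'name' would also alternate; but it has [ɣ] in both [munɛʒiɣe] and [munɛʒiɣ].
So /g/ is underlying, and a rule of intervocalic spirantization — voiced stops become fricatives between vowels — gives [ɣ].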